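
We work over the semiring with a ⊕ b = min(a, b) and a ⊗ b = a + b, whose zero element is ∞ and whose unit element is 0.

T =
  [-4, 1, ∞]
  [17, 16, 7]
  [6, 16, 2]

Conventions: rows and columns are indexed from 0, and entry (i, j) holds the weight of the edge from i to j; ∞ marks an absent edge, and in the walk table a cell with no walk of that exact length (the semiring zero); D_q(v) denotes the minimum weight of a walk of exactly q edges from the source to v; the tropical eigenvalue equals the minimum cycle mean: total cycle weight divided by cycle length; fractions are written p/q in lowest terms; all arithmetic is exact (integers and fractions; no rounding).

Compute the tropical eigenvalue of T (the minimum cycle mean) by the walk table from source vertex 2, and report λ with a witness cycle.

q=0: [∞, ∞, 0]
q=1: [6, 16, 2]
q=2: [2, 7, 4]
q=3: [-2, 3, 6]
Optimal cycle mean attained by: cycle 0->0, total (-4), length 1.
Answer: λ = -4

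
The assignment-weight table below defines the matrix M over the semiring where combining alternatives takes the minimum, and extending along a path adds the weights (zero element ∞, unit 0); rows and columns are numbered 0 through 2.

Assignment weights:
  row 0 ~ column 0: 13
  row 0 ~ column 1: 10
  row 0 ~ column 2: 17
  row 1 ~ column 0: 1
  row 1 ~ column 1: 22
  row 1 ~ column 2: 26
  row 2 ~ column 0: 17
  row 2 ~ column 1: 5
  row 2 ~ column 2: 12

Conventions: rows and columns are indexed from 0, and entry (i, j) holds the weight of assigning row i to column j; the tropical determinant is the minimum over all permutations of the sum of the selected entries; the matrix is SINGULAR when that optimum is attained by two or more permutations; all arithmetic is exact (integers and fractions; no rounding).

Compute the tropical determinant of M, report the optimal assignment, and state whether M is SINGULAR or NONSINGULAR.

σ = (0, 1, 2): 13 + 22 + 12 = 47
σ = (0, 2, 1): 13 + 26 + 5 = 44
σ = (1, 0, 2): 10 + 1 + 12 = 23
σ = (1, 2, 0): 10 + 26 + 17 = 53
σ = (2, 0, 1): 17 + 1 + 5 = 23
σ = (2, 1, 0): 17 + 22 + 17 = 56
Optimal value attained by: σ = (1, 0, 2).
Answer: det⊕(M) = 23; verdict: SINGULAR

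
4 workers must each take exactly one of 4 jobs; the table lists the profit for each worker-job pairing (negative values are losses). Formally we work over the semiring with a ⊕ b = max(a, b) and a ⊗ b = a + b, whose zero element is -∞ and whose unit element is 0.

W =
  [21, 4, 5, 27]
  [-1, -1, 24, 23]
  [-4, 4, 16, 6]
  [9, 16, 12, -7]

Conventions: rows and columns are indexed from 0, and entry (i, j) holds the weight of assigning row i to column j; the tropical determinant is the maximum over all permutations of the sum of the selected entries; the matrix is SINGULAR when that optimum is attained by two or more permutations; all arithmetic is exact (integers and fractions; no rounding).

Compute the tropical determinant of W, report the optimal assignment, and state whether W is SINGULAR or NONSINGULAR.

σ = (0, 1, 2, 3): 21 + (-1) + 16 + (-7) = 29
σ = (0, 1, 3, 2): 21 + (-1) + 6 + 12 = 38
σ = (0, 2, 1, 3): 21 + 24 + 4 + (-7) = 42
σ = (0, 2, 3, 1): 21 + 24 + 6 + 16 = 67
σ = (0, 3, 1, 2): 21 + 23 + 4 + 12 = 60
σ = (0, 3, 2, 1): 21 + 23 + 16 + 16 = 76
σ = (1, 0, 2, 3): 4 + (-1) + 16 + (-7) = 12
σ = (1, 0, 3, 2): 4 + (-1) + 6 + 12 = 21
σ = (1, 2, 0, 3): 4 + 24 + (-4) + (-7) = 17
σ = (1, 2, 3, 0): 4 + 24 + 6 + 9 = 43
σ = (1, 3, 0, 2): 4 + 23 + (-4) + 12 = 35
σ = (1, 3, 2, 0): 4 + 23 + 16 + 9 = 52
σ = (2, 0, 1, 3): 5 + (-1) + 4 + (-7) = 1
σ = (2, 0, 3, 1): 5 + (-1) + 6 + 16 = 26
σ = (2, 1, 0, 3): 5 + (-1) + (-4) + (-7) = -7
σ = (2, 1, 3, 0): 5 + (-1) + 6 + 9 = 19
σ = (2, 3, 0, 1): 5 + 23 + (-4) + 16 = 40
σ = (2, 3, 1, 0): 5 + 23 + 4 + 9 = 41
σ = (3, 0, 1, 2): 27 + (-1) + 4 + 12 = 42
σ = (3, 0, 2, 1): 27 + (-1) + 16 + 16 = 58
σ = (3, 1, 0, 2): 27 + (-1) + (-4) + 12 = 34
σ = (3, 1, 2, 0): 27 + (-1) + 16 + 9 = 51
σ = (3, 2, 0, 1): 27 + 24 + (-4) + 16 = 63
σ = (3, 2, 1, 0): 27 + 24 + 4 + 9 = 64
Optimal value attained by: σ = (0, 3, 2, 1).
Answer: det⊕(W) = 76; verdict: NONSINGULAR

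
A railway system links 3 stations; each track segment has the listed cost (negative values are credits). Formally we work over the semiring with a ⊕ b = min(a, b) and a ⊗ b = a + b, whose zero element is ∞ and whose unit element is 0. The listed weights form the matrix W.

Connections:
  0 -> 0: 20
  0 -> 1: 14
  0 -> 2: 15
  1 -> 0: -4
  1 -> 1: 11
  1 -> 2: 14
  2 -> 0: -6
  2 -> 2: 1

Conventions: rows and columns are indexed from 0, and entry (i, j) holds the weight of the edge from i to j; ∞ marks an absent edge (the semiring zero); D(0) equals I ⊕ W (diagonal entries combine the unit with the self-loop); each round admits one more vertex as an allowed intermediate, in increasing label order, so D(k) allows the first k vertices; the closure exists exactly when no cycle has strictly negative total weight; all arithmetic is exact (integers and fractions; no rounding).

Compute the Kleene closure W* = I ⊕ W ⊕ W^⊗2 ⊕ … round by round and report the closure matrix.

D(0):
  [0, 14, 15]
  [-4, 0, 14]
  [-6, ∞, 0]
D(1):
  [0, 14, 15]
  [-4, 0, 11]
  [-6, 8, 0]
D(2):
  [0, 14, 15]
  [-4, 0, 11]
  [-6, 8, 0]
D(3):
  [0, 14, 15]
  [-4, 0, 11]
  [-6, 8, 0]
Answer: W* = [[0, 14, 15], [-4, 0, 11], [-6, 8, 0]]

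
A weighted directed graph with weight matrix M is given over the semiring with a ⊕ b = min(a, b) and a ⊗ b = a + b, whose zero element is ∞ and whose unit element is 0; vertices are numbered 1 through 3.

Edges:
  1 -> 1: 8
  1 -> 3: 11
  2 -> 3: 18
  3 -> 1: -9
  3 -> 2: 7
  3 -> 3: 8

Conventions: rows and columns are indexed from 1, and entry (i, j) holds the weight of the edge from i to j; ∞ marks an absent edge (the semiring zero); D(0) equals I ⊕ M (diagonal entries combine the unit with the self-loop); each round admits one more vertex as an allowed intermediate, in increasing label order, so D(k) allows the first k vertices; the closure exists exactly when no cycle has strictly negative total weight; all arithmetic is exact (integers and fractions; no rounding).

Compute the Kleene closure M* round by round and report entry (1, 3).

D(0):
  [0, ∞, 11]
  [∞, 0, 18]
  [-9, 7, 0]
D(1):
  [0, ∞, 11]
  [∞, 0, 18]
  [-9, 7, 0]
D(2):
  [0, ∞, 11]
  [∞, 0, 18]
  [-9, 7, 0]
D(3):
  [0, 18, 11]
  [9, 0, 18]
  [-9, 7, 0]
Answer: M*[1][3] = 11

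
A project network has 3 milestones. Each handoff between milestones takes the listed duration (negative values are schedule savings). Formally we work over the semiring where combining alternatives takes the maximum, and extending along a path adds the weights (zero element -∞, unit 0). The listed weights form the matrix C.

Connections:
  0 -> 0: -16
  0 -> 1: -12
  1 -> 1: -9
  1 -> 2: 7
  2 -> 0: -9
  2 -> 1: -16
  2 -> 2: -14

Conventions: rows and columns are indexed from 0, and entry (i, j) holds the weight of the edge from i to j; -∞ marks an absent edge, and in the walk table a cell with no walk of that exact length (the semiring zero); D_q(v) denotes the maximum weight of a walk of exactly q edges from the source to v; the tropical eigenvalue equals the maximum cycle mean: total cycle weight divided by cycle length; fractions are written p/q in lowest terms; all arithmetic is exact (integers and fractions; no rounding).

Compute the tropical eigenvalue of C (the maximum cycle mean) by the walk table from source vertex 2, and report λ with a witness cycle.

q=0: [-∞, -∞, 0]
q=1: [-9, -16, -14]
q=2: [-23, -21, -9]
q=3: [-18, -25, -14]
Optimal cycle mean attained by: cycle 1->2->1, total 7 + (-16), length 2.
Answer: λ = -9/2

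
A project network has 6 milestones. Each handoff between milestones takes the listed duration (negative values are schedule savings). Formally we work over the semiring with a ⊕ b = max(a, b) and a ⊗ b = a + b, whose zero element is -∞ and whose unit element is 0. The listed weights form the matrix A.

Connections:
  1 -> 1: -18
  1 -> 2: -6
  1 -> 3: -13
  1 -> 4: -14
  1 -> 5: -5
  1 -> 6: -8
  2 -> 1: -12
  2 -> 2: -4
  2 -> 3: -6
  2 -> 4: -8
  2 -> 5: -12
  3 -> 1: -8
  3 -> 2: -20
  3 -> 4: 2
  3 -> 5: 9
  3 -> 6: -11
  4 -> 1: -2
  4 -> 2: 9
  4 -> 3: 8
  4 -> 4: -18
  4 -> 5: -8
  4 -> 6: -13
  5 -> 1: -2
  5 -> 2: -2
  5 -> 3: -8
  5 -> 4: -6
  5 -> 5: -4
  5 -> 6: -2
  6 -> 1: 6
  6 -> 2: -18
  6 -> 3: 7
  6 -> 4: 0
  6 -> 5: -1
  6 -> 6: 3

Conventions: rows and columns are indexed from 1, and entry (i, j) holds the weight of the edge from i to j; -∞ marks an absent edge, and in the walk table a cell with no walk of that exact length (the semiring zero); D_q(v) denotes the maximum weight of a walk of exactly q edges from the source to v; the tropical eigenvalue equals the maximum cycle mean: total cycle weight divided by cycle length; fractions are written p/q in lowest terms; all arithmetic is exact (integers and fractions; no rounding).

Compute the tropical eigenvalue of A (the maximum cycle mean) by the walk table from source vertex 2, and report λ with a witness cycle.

q=0: [-∞, 0, -∞, -∞, -∞, -∞]
q=1: [-12, -4, -6, -8, -12, -∞]
q=2: [-10, 1, 0, -4, 3, -14]
q=3: [1, 5, 4, 2, 9, 1]
q=4: [7, 11, 10, 6, 13, 7]
q=5: [13, 15, 14, 12, 19, 11]
q=6: [17, 21, 20, 16, 23, 17]
Optimal cycle mean attained by: cycle 3->4->3, total 2 + 8, length 2.
Answer: λ = 5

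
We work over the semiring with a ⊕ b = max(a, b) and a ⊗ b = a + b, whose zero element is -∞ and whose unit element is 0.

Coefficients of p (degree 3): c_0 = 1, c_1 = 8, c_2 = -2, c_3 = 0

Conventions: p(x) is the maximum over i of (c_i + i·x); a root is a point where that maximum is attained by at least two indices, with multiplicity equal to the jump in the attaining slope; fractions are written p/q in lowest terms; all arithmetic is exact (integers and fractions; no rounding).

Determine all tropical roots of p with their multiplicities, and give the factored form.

hull edge (i=0, c=1) to (i=1, c=8): slope 7, span 1
hull edge (i=1, c=8) to (i=3, c=0): slope -4, span 2
Factored form: p(x) = 0 ⊗ (x ⊕ (-7)) ⊗ (x ⊕ 4) ⊗ (x ⊕ 4)
Answer: roots = -7 (mult 1), 4 (mult 2)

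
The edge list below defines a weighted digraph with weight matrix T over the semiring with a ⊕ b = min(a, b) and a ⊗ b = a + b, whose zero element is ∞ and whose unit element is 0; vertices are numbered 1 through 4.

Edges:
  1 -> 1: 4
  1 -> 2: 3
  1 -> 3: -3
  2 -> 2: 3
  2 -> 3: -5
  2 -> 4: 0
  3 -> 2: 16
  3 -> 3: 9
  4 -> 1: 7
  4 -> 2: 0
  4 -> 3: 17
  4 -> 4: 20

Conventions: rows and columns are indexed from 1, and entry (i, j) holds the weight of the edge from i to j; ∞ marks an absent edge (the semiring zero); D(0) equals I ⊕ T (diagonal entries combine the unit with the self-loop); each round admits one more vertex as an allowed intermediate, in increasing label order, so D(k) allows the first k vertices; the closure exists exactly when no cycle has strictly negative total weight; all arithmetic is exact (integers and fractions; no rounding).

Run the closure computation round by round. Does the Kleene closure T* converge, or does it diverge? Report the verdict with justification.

D(0):
  [0, 3, -3, ∞]
  [∞, 0, -5, 0]
  [∞, 16, 0, ∞]
  [7, 0, 17, 0]
D(1):
  [0, 3, -3, ∞]
  [∞, 0, -5, 0]
  [∞, 16, 0, ∞]
  [7, 0, 4, 0]
D(2):
  [0, 3, -3, 3]
  [∞, 0, -5, 0]
  [∞, 16, 0, 16]
  [7, 0, -5, 0]
D(3):
  [0, 3, -3, 3]
  [∞, 0, -5, 0]
  [∞, 16, 0, 16]
  [7, 0, -5, 0]
D(4):
  [0, 3, -3, 3]
  [7, 0, -5, 0]
  [23, 16, 0, 16]
  [7, 0, -5, 0]
Key observation: every diagonal entry stays at the unit through all rounds, so no improving cycle exists.
Answer: CONVERGES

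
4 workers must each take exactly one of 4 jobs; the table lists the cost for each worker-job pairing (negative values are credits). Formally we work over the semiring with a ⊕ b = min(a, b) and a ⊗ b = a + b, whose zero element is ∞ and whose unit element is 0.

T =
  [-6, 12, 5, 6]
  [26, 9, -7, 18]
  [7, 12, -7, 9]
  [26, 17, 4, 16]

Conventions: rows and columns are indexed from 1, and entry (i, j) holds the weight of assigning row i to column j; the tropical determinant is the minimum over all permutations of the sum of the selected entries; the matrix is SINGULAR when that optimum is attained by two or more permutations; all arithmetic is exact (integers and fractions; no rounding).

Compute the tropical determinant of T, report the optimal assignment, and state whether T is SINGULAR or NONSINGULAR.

σ = (1, 2, 3, 4): (-6) + 9 + (-7) + 16 = 12
σ = (1, 2, 4, 3): (-6) + 9 + 9 + 4 = 16
σ = (1, 3, 2, 4): (-6) + (-7) + 12 + 16 = 15
σ = (1, 3, 4, 2): (-6) + (-7) + 9 + 17 = 13
σ = (1, 4, 2, 3): (-6) + 18 + 12 + 4 = 28
σ = (1, 4, 3, 2): (-6) + 18 + (-7) + 17 = 22
σ = (2, 1, 3, 4): 12 + 26 + (-7) + 16 = 47
σ = (2, 1, 4, 3): 12 + 26 + 9 + 4 = 51
σ = (2, 3, 1, 4): 12 + (-7) + 7 + 16 = 28
σ = (2, 3, 4, 1): 12 + (-7) + 9 + 26 = 40
σ = (2, 4, 1, 3): 12 + 18 + 7 + 4 = 41
σ = (2, 4, 3, 1): 12 + 18 + (-7) + 26 = 49
σ = (3, 1, 2, 4): 5 + 26 + 12 + 16 = 59
σ = (3, 1, 4, 2): 5 + 26 + 9 + 17 = 57
σ = (3, 2, 1, 4): 5 + 9 + 7 + 16 = 37
σ = (3, 2, 4, 1): 5 + 9 + 9 + 26 = 49
σ = (3, 4, 1, 2): 5 + 18 + 7 + 17 = 47
σ = (3, 4, 2, 1): 5 + 18 + 12 + 26 = 61
σ = (4, 1, 2, 3): 6 + 26 + 12 + 4 = 48
σ = (4, 1, 3, 2): 6 + 26 + (-7) + 17 = 42
σ = (4, 2, 1, 3): 6 + 9 + 7 + 4 = 26
σ = (4, 2, 3, 1): 6 + 9 + (-7) + 26 = 34
σ = (4, 3, 1, 2): 6 + (-7) + 7 + 17 = 23
σ = (4, 3, 2, 1): 6 + (-7) + 12 + 26 = 37
Optimal value attained by: σ = (1, 2, 3, 4).
Answer: det⊕(T) = 12; verdict: NONSINGULAR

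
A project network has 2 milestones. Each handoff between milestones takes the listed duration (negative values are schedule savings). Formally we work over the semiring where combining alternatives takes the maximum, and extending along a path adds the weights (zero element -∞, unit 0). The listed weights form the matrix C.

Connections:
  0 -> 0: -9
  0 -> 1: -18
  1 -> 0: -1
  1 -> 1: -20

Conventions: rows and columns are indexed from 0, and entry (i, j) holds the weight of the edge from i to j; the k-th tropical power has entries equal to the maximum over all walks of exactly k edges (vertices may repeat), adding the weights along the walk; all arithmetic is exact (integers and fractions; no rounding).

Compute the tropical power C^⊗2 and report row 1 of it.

C^⊗2:
  [-18, -27]
  [-10, -19]
Answer: row 1 of C^⊗2 = [-10, -19]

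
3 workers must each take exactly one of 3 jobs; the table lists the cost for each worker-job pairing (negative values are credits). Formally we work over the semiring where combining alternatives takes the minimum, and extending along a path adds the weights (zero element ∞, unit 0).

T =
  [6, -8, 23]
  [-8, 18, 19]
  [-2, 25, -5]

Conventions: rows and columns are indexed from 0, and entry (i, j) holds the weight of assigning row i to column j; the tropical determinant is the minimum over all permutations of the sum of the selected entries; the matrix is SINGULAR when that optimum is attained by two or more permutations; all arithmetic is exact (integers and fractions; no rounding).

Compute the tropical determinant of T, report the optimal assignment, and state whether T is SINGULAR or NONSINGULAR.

σ = (0, 1, 2): 6 + 18 + (-5) = 19
σ = (0, 2, 1): 6 + 19 + 25 = 50
σ = (1, 0, 2): (-8) + (-8) + (-5) = -21
σ = (1, 2, 0): (-8) + 19 + (-2) = 9
σ = (2, 0, 1): 23 + (-8) + 25 = 40
σ = (2, 1, 0): 23 + 18 + (-2) = 39
Optimal value attained by: σ = (1, 0, 2).
Answer: det⊕(T) = -21; verdict: NONSINGULAR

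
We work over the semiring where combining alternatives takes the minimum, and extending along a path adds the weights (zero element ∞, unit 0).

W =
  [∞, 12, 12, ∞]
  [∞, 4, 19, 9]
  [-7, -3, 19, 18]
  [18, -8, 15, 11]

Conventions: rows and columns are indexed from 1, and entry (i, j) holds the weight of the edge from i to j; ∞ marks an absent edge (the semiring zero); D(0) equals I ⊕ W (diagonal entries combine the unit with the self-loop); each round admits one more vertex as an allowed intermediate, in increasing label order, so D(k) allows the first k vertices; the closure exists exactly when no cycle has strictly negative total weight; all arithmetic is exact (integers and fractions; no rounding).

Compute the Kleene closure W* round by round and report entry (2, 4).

D(0):
  [0, 12, 12, ∞]
  [∞, 0, 19, 9]
  [-7, -3, 0, 18]
  [18, -8, 15, 0]
D(1):
  [0, 12, 12, ∞]
  [∞, 0, 19, 9]
  [-7, -3, 0, 18]
  [18, -8, 15, 0]
D(2):
  [0, 12, 12, 21]
  [∞, 0, 19, 9]
  [-7, -3, 0, 6]
  [18, -8, 11, 0]
D(3):
  [0, 9, 12, 18]
  [12, 0, 19, 9]
  [-7, -3, 0, 6]
  [4, -8, 11, 0]
D(4):
  [0, 9, 12, 18]
  [12, 0, 19, 9]
  [-7, -3, 0, 6]
  [4, -8, 11, 0]
Answer: W*[2][4] = 9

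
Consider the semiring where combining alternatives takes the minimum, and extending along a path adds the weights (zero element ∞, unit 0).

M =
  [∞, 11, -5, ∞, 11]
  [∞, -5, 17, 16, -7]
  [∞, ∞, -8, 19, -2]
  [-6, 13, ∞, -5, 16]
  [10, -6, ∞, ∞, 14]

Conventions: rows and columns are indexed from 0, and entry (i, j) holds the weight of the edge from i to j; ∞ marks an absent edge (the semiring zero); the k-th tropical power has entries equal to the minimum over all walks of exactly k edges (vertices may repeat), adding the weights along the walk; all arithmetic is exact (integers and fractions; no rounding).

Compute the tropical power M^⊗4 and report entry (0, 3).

M^⊗2:
  [21, 5, -13, 14, -7]
  [3, -13, 9, 11, -12]
  [8, -8, -16, 11, -10]
  [-11, 5, -11, -10, 5]
  [24, -11, 5, 10, -13]
M^⊗3:
  [3, -13, -21, 6, -15]
  [-2, -18, -2, 3, -20]
  [0, -16, -24, 3, -18]
  [-16, -1, -19, -15, -13]
  [-3, -19, -3, 5, -18]
M^⊗4:
  [-5, -21, -29, -2, -23]
  [-10, -26, -10, -2, -25]
  [-8, -24, -32, -5, -26]
  [-21, -19, -27, -20, -21]
  [-8, -24, -11, -3, -26]
Key observation: the optimum is the walk 0->2->2->2->3, with weight (-5) + (-8) + (-8) + 19 = -2.
Optimal value attained by: walk 0->2->2->2->3.
Answer: (M^⊗4)[0][3] = -2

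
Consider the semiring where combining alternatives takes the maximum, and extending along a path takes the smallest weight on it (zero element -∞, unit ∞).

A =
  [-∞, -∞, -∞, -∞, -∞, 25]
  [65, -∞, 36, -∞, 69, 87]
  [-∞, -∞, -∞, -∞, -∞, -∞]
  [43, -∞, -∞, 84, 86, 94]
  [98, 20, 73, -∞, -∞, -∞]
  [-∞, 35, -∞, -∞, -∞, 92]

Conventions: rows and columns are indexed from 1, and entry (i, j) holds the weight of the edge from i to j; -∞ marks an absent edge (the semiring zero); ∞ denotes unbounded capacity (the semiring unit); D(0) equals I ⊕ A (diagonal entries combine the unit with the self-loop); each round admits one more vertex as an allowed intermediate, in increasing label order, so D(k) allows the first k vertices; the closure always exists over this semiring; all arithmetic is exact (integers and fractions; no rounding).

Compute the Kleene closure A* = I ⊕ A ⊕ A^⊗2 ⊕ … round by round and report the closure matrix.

D(0):
  [∞, -∞, -∞, -∞, -∞, 25]
  [65, ∞, 36, -∞, 69, 87]
  [-∞, -∞, ∞, -∞, -∞, -∞]
  [43, -∞, -∞, ∞, 86, 94]
  [98, 20, 73, -∞, ∞, -∞]
  [-∞, 35, -∞, -∞, -∞, ∞]
D(1):
  [∞, -∞, -∞, -∞, -∞, 25]
  [65, ∞, 36, -∞, 69, 87]
  [-∞, -∞, ∞, -∞, -∞, -∞]
  [43, -∞, -∞, ∞, 86, 94]
  [98, 20, 73, -∞, ∞, 25]
  [-∞, 35, -∞, -∞, -∞, ∞]
D(2):
  [∞, -∞, -∞, -∞, -∞, 25]
  [65, ∞, 36, -∞, 69, 87]
  [-∞, -∞, ∞, -∞, -∞, -∞]
  [43, -∞, -∞, ∞, 86, 94]
  [98, 20, 73, -∞, ∞, 25]
  [35, 35, 35, -∞, 35, ∞]
D(3):
  [∞, -∞, -∞, -∞, -∞, 25]
  [65, ∞, 36, -∞, 69, 87]
  [-∞, -∞, ∞, -∞, -∞, -∞]
  [43, -∞, -∞, ∞, 86, 94]
  [98, 20, 73, -∞, ∞, 25]
  [35, 35, 35, -∞, 35, ∞]
D(4):
  [∞, -∞, -∞, -∞, -∞, 25]
  [65, ∞, 36, -∞, 69, 87]
  [-∞, -∞, ∞, -∞, -∞, -∞]
  [43, -∞, -∞, ∞, 86, 94]
  [98, 20, 73, -∞, ∞, 25]
  [35, 35, 35, -∞, 35, ∞]
D(5):
  [∞, -∞, -∞, -∞, -∞, 25]
  [69, ∞, 69, -∞, 69, 87]
  [-∞, -∞, ∞, -∞, -∞, -∞]
  [86, 20, 73, ∞, 86, 94]
  [98, 20, 73, -∞, ∞, 25]
  [35, 35, 35, -∞, 35, ∞]
D(6):
  [∞, 25, 25, -∞, 25, 25]
  [69, ∞, 69, -∞, 69, 87]
  [-∞, -∞, ∞, -∞, -∞, -∞]
  [86, 35, 73, ∞, 86, 94]
  [98, 25, 73, -∞, ∞, 25]
  [35, 35, 35, -∞, 35, ∞]
Answer: A* = [[∞, 25, 25, -∞, 25, 25], [69, ∞, 69, -∞, 69, 87], [-∞, -∞, ∞, -∞, -∞, -∞], [86, 35, 73, ∞, 86, 94], [98, 25, 73, -∞, ∞, 25], [35, 35, 35, -∞, 35, ∞]]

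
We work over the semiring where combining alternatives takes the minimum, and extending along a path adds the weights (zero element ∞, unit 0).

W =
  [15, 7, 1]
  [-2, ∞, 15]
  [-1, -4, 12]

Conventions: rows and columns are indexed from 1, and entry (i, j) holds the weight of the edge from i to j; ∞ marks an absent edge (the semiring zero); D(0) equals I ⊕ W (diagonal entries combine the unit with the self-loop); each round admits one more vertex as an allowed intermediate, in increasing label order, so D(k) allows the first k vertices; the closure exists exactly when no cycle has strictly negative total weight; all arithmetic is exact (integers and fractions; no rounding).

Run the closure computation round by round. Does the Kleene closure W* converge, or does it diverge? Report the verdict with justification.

D(0):
  [0, 7, 1]
  [-2, 0, 15]
  [-1, -4, 0]
D(1):
  [0, 7, 1]
  [-2, 0, -1]
  [-1, -4, 0]
Detection: at round 2, diagonal entry (3, 3) turns strictly negative.
Key observation: the cycle 3->2->1->3 has total weight (-4) + (-2) + 1, which is strictly negative.
Answer: DIVERGES — negative cycle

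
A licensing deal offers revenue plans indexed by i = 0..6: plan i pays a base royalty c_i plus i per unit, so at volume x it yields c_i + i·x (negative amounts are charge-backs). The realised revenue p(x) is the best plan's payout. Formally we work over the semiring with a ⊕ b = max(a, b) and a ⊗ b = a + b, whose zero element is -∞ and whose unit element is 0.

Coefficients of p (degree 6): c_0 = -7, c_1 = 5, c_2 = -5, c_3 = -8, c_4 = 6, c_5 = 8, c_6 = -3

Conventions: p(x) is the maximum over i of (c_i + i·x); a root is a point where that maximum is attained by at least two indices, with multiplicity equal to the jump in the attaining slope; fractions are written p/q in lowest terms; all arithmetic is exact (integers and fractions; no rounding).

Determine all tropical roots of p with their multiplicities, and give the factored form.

hull edge (i=0, c=-7) to (i=1, c=5): slope 12, span 1
hull edge (i=1, c=5) to (i=5, c=8): slope 3/4, span 4
hull edge (i=5, c=8) to (i=6, c=-3): slope -11, span 1
Factored form: p(x) = -3 ⊗ (x ⊕ (-12)) ⊗ (x ⊕ (-3/4)) ⊗ (x ⊕ (-3/4)) ⊗ (x ⊕ (-3/4)) ⊗ (x ⊕ (-3/4)) ⊗ (x ⊕ 11)
Answer: roots = -12 (mult 1), -3/4 (mult 4), 11 (mult 1)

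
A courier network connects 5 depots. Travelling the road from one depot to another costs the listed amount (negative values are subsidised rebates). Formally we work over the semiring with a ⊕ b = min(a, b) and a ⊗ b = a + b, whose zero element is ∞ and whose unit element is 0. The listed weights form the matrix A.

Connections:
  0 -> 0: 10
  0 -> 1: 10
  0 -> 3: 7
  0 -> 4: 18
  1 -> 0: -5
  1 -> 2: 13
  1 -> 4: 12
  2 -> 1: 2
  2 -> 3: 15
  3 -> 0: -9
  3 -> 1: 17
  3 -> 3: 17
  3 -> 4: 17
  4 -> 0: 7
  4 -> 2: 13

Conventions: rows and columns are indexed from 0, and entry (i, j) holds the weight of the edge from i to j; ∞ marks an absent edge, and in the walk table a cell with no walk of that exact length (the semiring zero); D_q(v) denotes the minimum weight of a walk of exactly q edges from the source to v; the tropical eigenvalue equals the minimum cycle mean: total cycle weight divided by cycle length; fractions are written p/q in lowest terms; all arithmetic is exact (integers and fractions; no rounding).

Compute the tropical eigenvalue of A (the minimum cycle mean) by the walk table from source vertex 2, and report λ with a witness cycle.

q=0: [∞, ∞, 0, ∞, ∞]
q=1: [∞, 2, ∞, 15, ∞]
q=2: [-3, 32, 15, 32, 14]
q=3: [7, 7, 27, 4, 15]
q=4: [-5, 17, 20, 14, 19]
q=5: [5, 5, 30, 2, 13]
Optimal cycle mean attained by: cycle 0->3->0, total 7 + (-9), length 2.
Answer: λ = -1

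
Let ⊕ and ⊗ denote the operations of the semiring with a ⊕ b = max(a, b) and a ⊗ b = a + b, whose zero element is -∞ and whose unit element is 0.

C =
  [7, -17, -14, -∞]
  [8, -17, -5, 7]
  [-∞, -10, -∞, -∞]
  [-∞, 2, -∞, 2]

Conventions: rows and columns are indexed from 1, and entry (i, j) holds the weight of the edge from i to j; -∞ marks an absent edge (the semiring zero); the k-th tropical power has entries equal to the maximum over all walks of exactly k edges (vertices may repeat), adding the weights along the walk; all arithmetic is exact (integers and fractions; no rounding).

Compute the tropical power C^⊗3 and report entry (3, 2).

C^⊗2:
  [14, -10, -7, -10]
  [15, 9, -6, 9]
  [-2, -27, -15, -3]
  [10, 4, -3, 9]
C^⊗3:
  [21, -3, 0, -3]
  [22, 11, 4, 16]
  [5, -1, -16, -1]
  [17, 11, -1, 11]
Key observation: the optimum is the walk 3->2->4->2, with weight (-10) + 7 + 2 = -1.
Optimal value attained by: walk 3->2->4->2.
Answer: (C^⊗3)[3][2] = -1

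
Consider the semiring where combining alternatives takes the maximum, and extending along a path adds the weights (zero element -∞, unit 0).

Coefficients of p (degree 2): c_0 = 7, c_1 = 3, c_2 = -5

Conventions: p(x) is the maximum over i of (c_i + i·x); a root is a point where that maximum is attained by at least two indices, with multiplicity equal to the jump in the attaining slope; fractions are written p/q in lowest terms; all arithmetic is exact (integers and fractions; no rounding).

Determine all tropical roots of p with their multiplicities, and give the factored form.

hull edge (i=0, c=7) to (i=1, c=3): slope -4, span 1
hull edge (i=1, c=3) to (i=2, c=-5): slope -8, span 1
Factored form: p(x) = -5 ⊗ (x ⊕ 4) ⊗ (x ⊕ 8)
Answer: roots = 4 (mult 1), 8 (mult 1)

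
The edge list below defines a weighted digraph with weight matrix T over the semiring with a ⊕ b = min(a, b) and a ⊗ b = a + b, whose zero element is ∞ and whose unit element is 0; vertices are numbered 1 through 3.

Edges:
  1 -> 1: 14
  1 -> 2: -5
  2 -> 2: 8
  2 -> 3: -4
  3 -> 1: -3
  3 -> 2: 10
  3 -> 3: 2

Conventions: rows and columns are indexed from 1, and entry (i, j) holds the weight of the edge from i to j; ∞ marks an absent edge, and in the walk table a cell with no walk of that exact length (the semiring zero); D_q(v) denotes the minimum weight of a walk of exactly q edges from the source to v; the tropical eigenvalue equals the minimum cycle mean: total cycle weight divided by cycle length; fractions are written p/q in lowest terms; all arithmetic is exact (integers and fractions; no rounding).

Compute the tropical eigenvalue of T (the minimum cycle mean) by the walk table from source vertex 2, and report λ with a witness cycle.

q=0: [∞, 0, ∞]
q=1: [∞, 8, -4]
q=2: [-7, 6, -2]
q=3: [-5, -12, 0]
Optimal cycle mean attained by: cycle 1->2->3->1, total (-5) + (-4) + (-3), length 3.
Answer: λ = -4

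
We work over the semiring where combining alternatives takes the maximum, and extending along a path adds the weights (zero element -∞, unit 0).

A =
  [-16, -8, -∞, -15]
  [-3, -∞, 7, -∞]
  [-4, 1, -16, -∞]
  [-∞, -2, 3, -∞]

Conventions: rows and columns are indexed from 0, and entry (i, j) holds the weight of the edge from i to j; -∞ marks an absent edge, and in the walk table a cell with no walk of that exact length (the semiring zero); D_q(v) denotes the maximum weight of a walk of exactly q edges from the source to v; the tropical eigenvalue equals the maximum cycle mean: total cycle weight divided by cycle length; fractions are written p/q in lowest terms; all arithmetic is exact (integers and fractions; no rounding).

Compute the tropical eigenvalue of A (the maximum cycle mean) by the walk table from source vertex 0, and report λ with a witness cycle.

q=0: [0, -∞, -∞, -∞]
q=1: [-16, -8, -∞, -15]
q=2: [-11, -17, -1, -31]
q=3: [-5, 0, -10, -26]
q=4: [-3, -9, 7, -20]
Optimal cycle mean attained by: cycle 1->2->1, total 7 + 1, length 2.
Answer: λ = 4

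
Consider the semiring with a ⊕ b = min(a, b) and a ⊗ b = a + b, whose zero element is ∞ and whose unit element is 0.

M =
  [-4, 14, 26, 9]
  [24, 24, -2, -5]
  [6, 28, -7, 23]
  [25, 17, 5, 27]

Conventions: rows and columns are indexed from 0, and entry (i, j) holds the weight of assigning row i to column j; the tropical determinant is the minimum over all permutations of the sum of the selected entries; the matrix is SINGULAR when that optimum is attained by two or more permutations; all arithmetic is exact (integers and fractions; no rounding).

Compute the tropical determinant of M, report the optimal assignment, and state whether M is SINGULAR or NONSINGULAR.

σ = (0, 1, 2, 3): (-4) + 24 + (-7) + 27 = 40
σ = (0, 1, 3, 2): (-4) + 24 + 23 + 5 = 48
σ = (0, 2, 1, 3): (-4) + (-2) + 28 + 27 = 49
σ = (0, 2, 3, 1): (-4) + (-2) + 23 + 17 = 34
σ = (0, 3, 1, 2): (-4) + (-5) + 28 + 5 = 24
σ = (0, 3, 2, 1): (-4) + (-5) + (-7) + 17 = 1
σ = (1, 0, 2, 3): 14 + 24 + (-7) + 27 = 58
σ = (1, 0, 3, 2): 14 + 24 + 23 + 5 = 66
σ = (1, 2, 0, 3): 14 + (-2) + 6 + 27 = 45
σ = (1, 2, 3, 0): 14 + (-2) + 23 + 25 = 60
σ = (1, 3, 0, 2): 14 + (-5) + 6 + 5 = 20
σ = (1, 3, 2, 0): 14 + (-5) + (-7) + 25 = 27
σ = (2, 0, 1, 3): 26 + 24 + 28 + 27 = 105
σ = (2, 0, 3, 1): 26 + 24 + 23 + 17 = 90
σ = (2, 1, 0, 3): 26 + 24 + 6 + 27 = 83
σ = (2, 1, 3, 0): 26 + 24 + 23 + 25 = 98
σ = (2, 3, 0, 1): 26 + (-5) + 6 + 17 = 44
σ = (2, 3, 1, 0): 26 + (-5) + 28 + 25 = 74
σ = (3, 0, 1, 2): 9 + 24 + 28 + 5 = 66
σ = (3, 0, 2, 1): 9 + 24 + (-7) + 17 = 43
σ = (3, 1, 0, 2): 9 + 24 + 6 + 5 = 44
σ = (3, 1, 2, 0): 9 + 24 + (-7) + 25 = 51
σ = (3, 2, 0, 1): 9 + (-2) + 6 + 17 = 30
σ = (3, 2, 1, 0): 9 + (-2) + 28 + 25 = 60
Optimal value attained by: σ = (0, 3, 2, 1).
Answer: det⊕(M) = 1; verdict: NONSINGULAR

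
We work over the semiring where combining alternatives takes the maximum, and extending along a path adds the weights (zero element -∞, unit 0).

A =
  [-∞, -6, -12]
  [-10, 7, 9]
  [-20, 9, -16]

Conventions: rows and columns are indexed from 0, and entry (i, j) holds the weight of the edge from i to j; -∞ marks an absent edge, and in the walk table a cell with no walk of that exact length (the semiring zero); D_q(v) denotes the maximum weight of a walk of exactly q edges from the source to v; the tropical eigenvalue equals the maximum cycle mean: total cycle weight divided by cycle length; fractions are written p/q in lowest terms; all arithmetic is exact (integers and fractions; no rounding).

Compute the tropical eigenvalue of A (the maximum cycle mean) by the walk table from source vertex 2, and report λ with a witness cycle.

q=0: [-∞, -∞, 0]
q=1: [-20, 9, -16]
q=2: [-1, 16, 18]
q=3: [6, 27, 25]
Optimal cycle mean attained by: cycle 1->2->1, total 9 + 9, length 2.
Answer: λ = 9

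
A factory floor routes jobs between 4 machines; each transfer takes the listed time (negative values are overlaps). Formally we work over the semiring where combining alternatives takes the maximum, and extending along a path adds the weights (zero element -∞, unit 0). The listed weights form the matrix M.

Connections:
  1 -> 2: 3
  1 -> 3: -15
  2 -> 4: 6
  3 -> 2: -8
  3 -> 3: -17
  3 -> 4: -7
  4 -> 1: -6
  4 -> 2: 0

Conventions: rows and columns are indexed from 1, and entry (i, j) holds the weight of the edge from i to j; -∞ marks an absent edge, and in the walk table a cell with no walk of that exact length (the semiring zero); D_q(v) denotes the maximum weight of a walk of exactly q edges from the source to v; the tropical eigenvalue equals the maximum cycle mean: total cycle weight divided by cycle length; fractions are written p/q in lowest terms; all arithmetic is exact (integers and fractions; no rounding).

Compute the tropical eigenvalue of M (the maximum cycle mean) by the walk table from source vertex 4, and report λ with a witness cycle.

q=0: [-∞, -∞, -∞, 0]
q=1: [-6, 0, -∞, -∞]
q=2: [-∞, -3, -21, 6]
q=3: [0, 6, -38, 3]
q=4: [-3, 3, -15, 12]
Optimal cycle mean attained by: cycle 2->4->2, total 6 + 0, length 2.
Answer: λ = 3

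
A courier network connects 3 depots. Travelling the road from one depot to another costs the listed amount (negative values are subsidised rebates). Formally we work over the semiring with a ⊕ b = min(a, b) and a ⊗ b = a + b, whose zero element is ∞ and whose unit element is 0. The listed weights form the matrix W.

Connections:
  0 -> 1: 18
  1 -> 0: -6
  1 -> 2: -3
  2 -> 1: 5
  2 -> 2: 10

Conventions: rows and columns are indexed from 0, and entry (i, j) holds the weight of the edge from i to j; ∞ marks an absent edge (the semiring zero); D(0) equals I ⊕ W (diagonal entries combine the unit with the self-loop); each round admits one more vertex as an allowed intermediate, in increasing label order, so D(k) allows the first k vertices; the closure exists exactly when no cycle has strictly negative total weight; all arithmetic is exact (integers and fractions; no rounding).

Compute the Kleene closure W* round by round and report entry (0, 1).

D(0):
  [0, 18, ∞]
  [-6, 0, -3]
  [∞, 5, 0]
D(1):
  [0, 18, ∞]
  [-6, 0, -3]
  [∞, 5, 0]
D(2):
  [0, 18, 15]
  [-6, 0, -3]
  [-1, 5, 0]
D(3):
  [0, 18, 15]
  [-6, 0, -3]
  [-1, 5, 0]
Answer: W*[0][1] = 18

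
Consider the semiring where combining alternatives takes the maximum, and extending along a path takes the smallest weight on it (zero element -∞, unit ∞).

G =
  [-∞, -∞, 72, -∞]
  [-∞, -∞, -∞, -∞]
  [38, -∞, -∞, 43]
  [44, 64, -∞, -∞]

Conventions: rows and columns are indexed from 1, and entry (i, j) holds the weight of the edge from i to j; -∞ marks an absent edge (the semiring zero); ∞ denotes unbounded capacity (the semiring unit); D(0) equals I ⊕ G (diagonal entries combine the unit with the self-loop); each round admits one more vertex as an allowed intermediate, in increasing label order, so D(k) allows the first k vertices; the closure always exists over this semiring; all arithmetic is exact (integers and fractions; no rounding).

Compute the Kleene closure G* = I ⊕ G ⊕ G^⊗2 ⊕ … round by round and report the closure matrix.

D(0):
  [∞, -∞, 72, -∞]
  [-∞, ∞, -∞, -∞]
  [38, -∞, ∞, 43]
  [44, 64, -∞, ∞]
D(1):
  [∞, -∞, 72, -∞]
  [-∞, ∞, -∞, -∞]
  [38, -∞, ∞, 43]
  [44, 64, 44, ∞]
D(2):
  [∞, -∞, 72, -∞]
  [-∞, ∞, -∞, -∞]
  [38, -∞, ∞, 43]
  [44, 64, 44, ∞]
D(3):
  [∞, -∞, 72, 43]
  [-∞, ∞, -∞, -∞]
  [38, -∞, ∞, 43]
  [44, 64, 44, ∞]
D(4):
  [∞, 43, 72, 43]
  [-∞, ∞, -∞, -∞]
  [43, 43, ∞, 43]
  [44, 64, 44, ∞]
Answer: G* = [[∞, 43, 72, 43], [-∞, ∞, -∞, -∞], [43, 43, ∞, 43], [44, 64, 44, ∞]]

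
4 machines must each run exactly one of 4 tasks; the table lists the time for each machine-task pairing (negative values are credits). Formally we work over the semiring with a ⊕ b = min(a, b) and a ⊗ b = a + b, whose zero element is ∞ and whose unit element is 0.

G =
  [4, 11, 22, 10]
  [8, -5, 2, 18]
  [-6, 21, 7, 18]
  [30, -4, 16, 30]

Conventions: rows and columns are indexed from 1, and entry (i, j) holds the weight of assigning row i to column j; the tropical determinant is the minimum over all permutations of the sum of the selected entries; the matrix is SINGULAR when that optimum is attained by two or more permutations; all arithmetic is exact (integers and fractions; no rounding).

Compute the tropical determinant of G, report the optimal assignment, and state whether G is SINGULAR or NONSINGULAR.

σ = (1, 2, 3, 4): 4 + (-5) + 7 + 30 = 36
σ = (1, 2, 4, 3): 4 + (-5) + 18 + 16 = 33
σ = (1, 3, 2, 4): 4 + 2 + 21 + 30 = 57
σ = (1, 3, 4, 2): 4 + 2 + 18 + (-4) = 20
σ = (1, 4, 2, 3): 4 + 18 + 21 + 16 = 59
σ = (1, 4, 3, 2): 4 + 18 + 7 + (-4) = 25
σ = (2, 1, 3, 4): 11 + 8 + 7 + 30 = 56
σ = (2, 1, 4, 3): 11 + 8 + 18 + 16 = 53
σ = (2, 3, 1, 4): 11 + 2 + (-6) + 30 = 37
σ = (2, 3, 4, 1): 11 + 2 + 18 + 30 = 61
σ = (2, 4, 1, 3): 11 + 18 + (-6) + 16 = 39
σ = (2, 4, 3, 1): 11 + 18 + 7 + 30 = 66
σ = (3, 1, 2, 4): 22 + 8 + 21 + 30 = 81
σ = (3, 1, 4, 2): 22 + 8 + 18 + (-4) = 44
σ = (3, 2, 1, 4): 22 + (-5) + (-6) + 30 = 41
σ = (3, 2, 4, 1): 22 + (-5) + 18 + 30 = 65
σ = (3, 4, 1, 2): 22 + 18 + (-6) + (-4) = 30
σ = (3, 4, 2, 1): 22 + 18 + 21 + 30 = 91
σ = (4, 1, 2, 3): 10 + 8 + 21 + 16 = 55
σ = (4, 1, 3, 2): 10 + 8 + 7 + (-4) = 21
σ = (4, 2, 1, 3): 10 + (-5) + (-6) + 16 = 15
σ = (4, 2, 3, 1): 10 + (-5) + 7 + 30 = 42
σ = (4, 3, 1, 2): 10 + 2 + (-6) + (-4) = 2
σ = (4, 3, 2, 1): 10 + 2 + 21 + 30 = 63
Optimal value attained by: σ = (4, 3, 1, 2).
Answer: det⊕(G) = 2; verdict: NONSINGULAR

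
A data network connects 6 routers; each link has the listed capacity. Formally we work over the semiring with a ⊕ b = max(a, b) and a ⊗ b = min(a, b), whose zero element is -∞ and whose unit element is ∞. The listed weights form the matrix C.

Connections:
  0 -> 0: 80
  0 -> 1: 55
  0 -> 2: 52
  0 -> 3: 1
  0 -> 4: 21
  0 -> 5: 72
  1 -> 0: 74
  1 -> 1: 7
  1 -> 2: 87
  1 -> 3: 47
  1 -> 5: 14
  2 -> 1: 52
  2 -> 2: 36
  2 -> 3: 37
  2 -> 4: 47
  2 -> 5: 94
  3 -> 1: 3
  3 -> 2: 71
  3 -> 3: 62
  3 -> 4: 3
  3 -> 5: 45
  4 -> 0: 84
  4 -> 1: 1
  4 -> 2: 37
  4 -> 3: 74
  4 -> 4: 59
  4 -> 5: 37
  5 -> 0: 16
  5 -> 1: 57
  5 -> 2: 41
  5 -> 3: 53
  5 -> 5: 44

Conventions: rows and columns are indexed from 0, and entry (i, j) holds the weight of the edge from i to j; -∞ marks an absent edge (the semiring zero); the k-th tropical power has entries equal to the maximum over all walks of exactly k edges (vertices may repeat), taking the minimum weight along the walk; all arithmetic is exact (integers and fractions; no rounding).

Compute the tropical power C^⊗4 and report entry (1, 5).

C^⊗2:
  [80, 57, 55, 53, 47, 72]
  [74, 55, 52, 47, 47, 87]
  [52, 57, 52, 53, 47, 44]
  [16, 52, 62, 62, 47, 71]
  [80, 55, 71, 62, 59, 72]
  [57, 44, 57, 53, 41, 45]
C^⊗3:
  [80, 57, 57, 53, 47, 72]
  [74, 57, 55, 53, 47, 72]
  [57, 52, 57, 53, 47, 52]
  [52, 57, 62, 62, 47, 62]
  [80, 57, 62, 62, 59, 72]
  [57, 55, 53, 53, 47, 57]
C^⊗4:
  [80, 57, 57, 53, 47, 72]
  [74, 57, 57, 53, 47, 72]
  [57, 55, 53, 53, 47, 57]
  [57, 57, 62, 62, 47, 62]
  [80, 57, 62, 62, 59, 72]
  [57, 57, 55, 53, 47, 57]
Key observation: the optimum is the walk 1->0->0->0->5, with weight 74 min 80 min 80 min 72 = 72.
Optimal value attained by: walk 1->0->0->0->5.
Answer: (C^⊗4)[1][5] = 72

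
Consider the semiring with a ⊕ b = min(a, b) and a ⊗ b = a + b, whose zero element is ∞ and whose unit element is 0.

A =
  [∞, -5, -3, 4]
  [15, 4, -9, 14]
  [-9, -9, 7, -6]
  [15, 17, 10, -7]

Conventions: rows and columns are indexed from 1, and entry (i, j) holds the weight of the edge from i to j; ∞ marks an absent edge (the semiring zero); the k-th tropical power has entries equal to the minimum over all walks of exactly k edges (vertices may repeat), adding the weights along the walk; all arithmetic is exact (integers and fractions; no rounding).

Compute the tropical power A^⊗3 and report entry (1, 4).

A^⊗2:
  [-12, -12, -14, -9]
  [-18, -18, -5, -15]
  [-2, -14, -18, -13]
  [1, 1, 3, -14]
A^⊗3:
  [-23, -23, -21, -20]
  [-14, -23, -27, -22]
  [-27, -27, -23, -24]
  [-6, -6, -8, -21]
Key observation: the optimum is the walk 1->2->3->4, with weight (-5) + (-9) + (-6) = -20.
Optimal value attained by: walk 1->2->3->4.
Answer: (A^⊗3)[1][4] = -20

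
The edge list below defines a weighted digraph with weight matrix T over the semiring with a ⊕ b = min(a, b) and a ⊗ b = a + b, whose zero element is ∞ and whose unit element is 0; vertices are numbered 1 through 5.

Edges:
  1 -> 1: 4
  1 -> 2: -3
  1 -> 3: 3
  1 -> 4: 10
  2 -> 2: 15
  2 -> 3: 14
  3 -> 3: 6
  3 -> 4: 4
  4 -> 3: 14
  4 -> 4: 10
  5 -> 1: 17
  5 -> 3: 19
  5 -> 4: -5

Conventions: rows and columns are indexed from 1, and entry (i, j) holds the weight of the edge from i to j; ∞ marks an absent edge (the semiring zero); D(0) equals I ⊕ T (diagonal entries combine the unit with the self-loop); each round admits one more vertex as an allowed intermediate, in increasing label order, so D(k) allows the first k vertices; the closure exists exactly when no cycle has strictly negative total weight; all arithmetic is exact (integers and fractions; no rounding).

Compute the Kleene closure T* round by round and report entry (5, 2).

D(0):
  [0, -3, 3, 10, ∞]
  [∞, 0, 14, ∞, ∞]
  [∞, ∞, 0, 4, ∞]
  [∞, ∞, 14, 0, ∞]
  [17, ∞, 19, -5, 0]
D(1):
  [0, -3, 3, 10, ∞]
  [∞, 0, 14, ∞, ∞]
  [∞, ∞, 0, 4, ∞]
  [∞, ∞, 14, 0, ∞]
  [17, 14, 19, -5, 0]
D(2):
  [0, -3, 3, 10, ∞]
  [∞, 0, 14, ∞, ∞]
  [∞, ∞, 0, 4, ∞]
  [∞, ∞, 14, 0, ∞]
  [17, 14, 19, -5, 0]
D(3):
  [0, -3, 3, 7, ∞]
  [∞, 0, 14, 18, ∞]
  [∞, ∞, 0, 4, ∞]
  [∞, ∞, 14, 0, ∞]
  [17, 14, 19, -5, 0]
D(4):
  [0, -3, 3, 7, ∞]
  [∞, 0, 14, 18, ∞]
  [∞, ∞, 0, 4, ∞]
  [∞, ∞, 14, 0, ∞]
  [17, 14, 9, -5, 0]
D(5):
  [0, -3, 3, 7, ∞]
  [∞, 0, 14, 18, ∞]
  [∞, ∞, 0, 4, ∞]
  [∞, ∞, 14, 0, ∞]
  [17, 14, 9, -5, 0]
Answer: T*[5][2] = 14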